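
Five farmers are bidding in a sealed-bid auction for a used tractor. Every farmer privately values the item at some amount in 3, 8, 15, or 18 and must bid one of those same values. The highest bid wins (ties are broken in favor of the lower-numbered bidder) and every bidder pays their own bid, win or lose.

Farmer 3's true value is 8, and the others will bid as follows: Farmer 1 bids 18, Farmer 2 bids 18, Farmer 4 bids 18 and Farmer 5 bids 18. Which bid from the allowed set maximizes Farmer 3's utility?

3

Bid 3: loses but pays 3, utility -3.
Bid 8: loses but pays 8, utility -8.
Bid 15: loses but pays 15, utility -15.
Bid 18: loses but pays 18, utility -18.
The best choice is 3 with utility -3.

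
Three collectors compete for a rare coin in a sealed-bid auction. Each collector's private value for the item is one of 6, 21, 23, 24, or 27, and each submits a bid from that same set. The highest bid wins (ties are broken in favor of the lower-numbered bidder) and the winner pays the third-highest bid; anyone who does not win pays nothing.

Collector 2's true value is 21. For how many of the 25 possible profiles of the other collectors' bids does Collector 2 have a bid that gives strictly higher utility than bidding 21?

6

Others bid (6, 23): truth gives 0; bid 23 gives 15 > 0. Violating.
Others bid (6, 24): truth gives 0; bid 24 gives 15 > 0. Violating.
Others bid (6, 27): truth gives 0; bid 27 gives 15 > 0. Violating.
Others bid (21, 6): truth gives 0; bid 23 gives 15 > 0. Violating.
Others bid (6, 6): truth gives 15; no alternative beats it.
Others bid (6, 21): truth gives 15; no alternative beats it.
(Checking all 25 profiles: 6 have a profitable deviation, 19 do not.)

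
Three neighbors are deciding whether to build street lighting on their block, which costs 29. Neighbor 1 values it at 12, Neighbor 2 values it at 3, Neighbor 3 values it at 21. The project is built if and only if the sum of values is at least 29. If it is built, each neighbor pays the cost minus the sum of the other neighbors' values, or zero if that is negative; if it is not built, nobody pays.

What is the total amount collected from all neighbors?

19

Total value 36 ≥ cost 29, so it is built.
Neighbor 1: others sum to 24; max(0, 29 - 24) = 5.
Neighbor 2: others sum to 33; max(0, 29 - 33) = 0.
Neighbor 3: others sum to 15; max(0, 29 - 15) = 14.
Total collected = 5 + 0 + 14 = 19.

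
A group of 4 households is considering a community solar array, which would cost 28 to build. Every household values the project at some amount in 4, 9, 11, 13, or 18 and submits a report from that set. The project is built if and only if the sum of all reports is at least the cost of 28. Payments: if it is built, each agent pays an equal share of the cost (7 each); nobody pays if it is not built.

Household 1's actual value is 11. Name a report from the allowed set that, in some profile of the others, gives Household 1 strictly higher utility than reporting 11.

Suppose Household 2 reports 4, Household 3 reports 4 and Household 4 reports 4.
Report 11: project not built, utility 0.
Report 18: project built, pays 7, utility 11 - 7 = 4.
So reporting 18 beats truth here (4 > 0).

18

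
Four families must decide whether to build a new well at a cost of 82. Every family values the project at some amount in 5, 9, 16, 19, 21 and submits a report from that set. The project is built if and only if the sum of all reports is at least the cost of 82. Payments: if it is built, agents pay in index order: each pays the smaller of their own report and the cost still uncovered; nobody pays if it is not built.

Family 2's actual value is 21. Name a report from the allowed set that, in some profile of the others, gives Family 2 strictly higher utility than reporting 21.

19

Suppose Family 1 reports 21, Family 3 reports 21 and Family 4 reports 21.
Report 21: project built, pays 21, utility 21 - 21 = 0.
Report 19: project built, pays 19, utility 21 - 19 = 2.
So reporting 19 beats truth here (2 > 0).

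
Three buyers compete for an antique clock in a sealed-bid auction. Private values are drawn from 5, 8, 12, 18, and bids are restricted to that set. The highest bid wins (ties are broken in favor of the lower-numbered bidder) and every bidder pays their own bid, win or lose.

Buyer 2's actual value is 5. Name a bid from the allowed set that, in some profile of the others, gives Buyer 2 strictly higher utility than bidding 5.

8

Suppose Buyer 1 bids 5 and Buyer 3 bids 5.
Bid 5: loses but pays 5, utility -5.
Bid 8: wins, pays 8, utility 5 - 8 = -3.
So bidding 8 beats truth here (-3 > -5).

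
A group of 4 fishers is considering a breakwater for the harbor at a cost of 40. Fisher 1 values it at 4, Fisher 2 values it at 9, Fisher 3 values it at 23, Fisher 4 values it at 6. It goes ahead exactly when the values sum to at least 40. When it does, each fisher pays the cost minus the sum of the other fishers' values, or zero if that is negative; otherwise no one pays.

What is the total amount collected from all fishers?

34

Total value 42 ≥ cost 40, so it is built.
Fisher 1: others sum to 38; max(0, 40 - 38) = 2.
Fisher 2: others sum to 33; max(0, 40 - 33) = 7.
Fisher 3: others sum to 19; max(0, 40 - 19) = 21.
Fisher 4: others sum to 36; max(0, 40 - 36) = 4.
Total collected = 2 + 7 + 21 + 4 = 34.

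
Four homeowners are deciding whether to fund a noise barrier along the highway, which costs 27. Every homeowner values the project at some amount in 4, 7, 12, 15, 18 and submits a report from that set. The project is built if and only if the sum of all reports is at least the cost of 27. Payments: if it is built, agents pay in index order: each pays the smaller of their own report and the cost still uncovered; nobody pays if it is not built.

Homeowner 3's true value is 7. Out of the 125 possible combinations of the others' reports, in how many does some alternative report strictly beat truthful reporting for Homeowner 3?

59

Others report (4, 4, 15): truth gives 0; report 4 gives 3 > 0. Violating.
Others report (4, 4, 18): truth gives 0; report 4 gives 3 > 0. Violating.
Others report (4, 7, 12): truth gives 0; report 4 gives 3 > 0. Violating.
Others report (4, 7, 15): truth gives 0; report 4 gives 3 > 0. Violating.
Others report (4, 4, 4): truth gives 0; no alternative beats it.
Others report (4, 4, 7): truth gives 0; no alternative beats it.
(Checking all 125 profiles: 59 have a profitable deviation, 66 do not.)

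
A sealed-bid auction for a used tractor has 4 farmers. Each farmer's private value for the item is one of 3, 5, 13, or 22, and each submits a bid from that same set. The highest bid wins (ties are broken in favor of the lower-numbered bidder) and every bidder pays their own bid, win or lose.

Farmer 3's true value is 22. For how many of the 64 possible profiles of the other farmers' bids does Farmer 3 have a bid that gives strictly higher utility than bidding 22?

Others bid (3, 3, 3): truth gives 0; bid 5 gives 17 > 0. Violating.
Others bid (3, 3, 5): truth gives 0; bid 5 gives 17 > 0. Violating.
Others bid (3, 3, 13): truth gives 0; bid 13 gives 9 > 0. Violating.
Others bid (3, 5, 3): truth gives 0; bid 13 gives 9 > 0. Violating.
Others bid (3, 3, 22): truth gives 0; no alternative beats it.
Others bid (3, 5, 22): truth gives 0; no alternative beats it.
(Checking all 64 profiles: 40 have a profitable deviation, 24 do not.)

40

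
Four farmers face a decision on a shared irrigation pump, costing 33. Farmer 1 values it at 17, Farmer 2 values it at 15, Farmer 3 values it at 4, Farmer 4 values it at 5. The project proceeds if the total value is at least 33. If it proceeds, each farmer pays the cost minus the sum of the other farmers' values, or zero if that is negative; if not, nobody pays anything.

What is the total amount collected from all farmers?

Total value 41 ≥ cost 33, so it is built.
Farmer 1: others sum to 24; max(0, 33 - 24) = 9.
Farmer 2: others sum to 26; max(0, 33 - 26) = 7.
Farmer 3: others sum to 37; max(0, 33 - 37) = 0.
Farmer 4: others sum to 36; max(0, 33 - 36) = 0.
Total collected = 9 + 7 + 0 + 0 = 16.

16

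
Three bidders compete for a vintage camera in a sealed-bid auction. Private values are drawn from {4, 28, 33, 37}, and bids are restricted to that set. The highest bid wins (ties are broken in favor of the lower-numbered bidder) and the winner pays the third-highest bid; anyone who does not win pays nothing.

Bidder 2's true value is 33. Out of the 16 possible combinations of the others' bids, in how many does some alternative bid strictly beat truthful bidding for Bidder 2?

4

Others bid (4, 37): truth gives 0; bid 37 gives 29 > 0. Violating.
Others bid (28, 37): truth gives 0; bid 37 gives 5 > 0. Violating.
Others bid (33, 4): truth gives 0; bid 37 gives 29 > 0. Violating.
Others bid (33, 28): truth gives 0; bid 37 gives 5 > 0. Violating.
Others bid (4, 4): truth gives 29; no alternative beats it.
Others bid (4, 28): truth gives 29; no alternative beats it.
(Checking all 16 profiles: 4 have a profitable deviation, 12 do not.)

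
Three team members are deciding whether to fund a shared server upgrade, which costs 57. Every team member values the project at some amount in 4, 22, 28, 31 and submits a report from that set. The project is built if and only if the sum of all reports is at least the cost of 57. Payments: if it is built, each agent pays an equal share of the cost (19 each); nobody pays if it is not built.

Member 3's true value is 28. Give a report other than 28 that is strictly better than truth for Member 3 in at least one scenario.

Suppose Member 1 reports 4 and Member 2 reports 22.
Report 28: project not built, utility 0.
Report 31: project built, pays 19, utility 28 - 19 = 9.
So reporting 31 beats truth here (9 > 0).

31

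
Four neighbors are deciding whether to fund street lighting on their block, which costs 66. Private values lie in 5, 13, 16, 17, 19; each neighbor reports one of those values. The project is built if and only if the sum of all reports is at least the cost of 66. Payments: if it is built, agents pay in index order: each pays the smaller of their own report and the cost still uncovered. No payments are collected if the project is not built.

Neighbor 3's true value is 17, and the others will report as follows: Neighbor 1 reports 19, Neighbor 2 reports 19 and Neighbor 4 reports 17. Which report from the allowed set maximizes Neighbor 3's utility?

Report 5: project not built, utility 0.
Report 13: project built, pays 13, utility 17 - 13 = 4.
Report 16: project built, pays 16, utility 17 - 16 = 1.
Report 17: project built, pays 17, utility 17 - 17 = 0.
Report 19: project built, pays 19, utility 17 - 19 = -2.
The best choice is 13 with utility 4.

13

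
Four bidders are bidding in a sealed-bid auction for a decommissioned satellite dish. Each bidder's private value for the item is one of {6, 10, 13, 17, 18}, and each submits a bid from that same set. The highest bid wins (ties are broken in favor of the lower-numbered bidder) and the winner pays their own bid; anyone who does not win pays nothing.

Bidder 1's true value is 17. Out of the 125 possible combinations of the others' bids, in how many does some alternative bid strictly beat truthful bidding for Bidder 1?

Others bid (6, 6, 6): truth gives 0; bid 6 gives 11 > 0. Violating.
Others bid (6, 6, 10): truth gives 0; bid 10 gives 7 > 0. Violating.
Others bid (6, 6, 13): truth gives 0; bid 13 gives 4 > 0. Violating.
Others bid (6, 10, 6): truth gives 0; bid 10 gives 7 > 0. Violating.
Others bid (6, 6, 17): truth gives 0; no alternative beats it.
Others bid (6, 6, 18): truth gives 0; no alternative beats it.
(Checking all 125 profiles: 27 have a profitable deviation, 98 do not.)

27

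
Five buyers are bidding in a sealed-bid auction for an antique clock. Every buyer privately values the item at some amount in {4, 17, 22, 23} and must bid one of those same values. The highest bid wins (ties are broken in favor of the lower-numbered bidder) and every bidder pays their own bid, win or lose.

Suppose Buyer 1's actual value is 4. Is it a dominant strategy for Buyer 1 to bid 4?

Check each profile of the others' bids and compare truth against every alternative bid.
Others bid (4, 4, 4, 4): truth gives 0, best alternative gives -13.
Others bid (4, 4, 4, 22): truth gives -4, best alternative gives -17.
Others bid (4, 4, 4, 23): truth gives -4, best alternative gives -17.
Others bid (4, 4, 17, 22): truth gives -4, best alternative gives -17.
Others bid (4, 4, 17, 23): truth gives -4, best alternative gives -17.
Others bid (4, 4, 22, 4): truth gives -4, best alternative gives -17.
(Remaining 250 profiles checked similarly; truth is weakly best in each.)
In every case the truthful bid is at least as good as any alternative, so it is a dominant strategy.

Yes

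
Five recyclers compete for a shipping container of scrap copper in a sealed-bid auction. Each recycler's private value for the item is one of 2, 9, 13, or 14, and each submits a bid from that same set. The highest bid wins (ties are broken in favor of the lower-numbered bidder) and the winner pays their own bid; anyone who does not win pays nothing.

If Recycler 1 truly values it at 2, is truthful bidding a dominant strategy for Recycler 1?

Yes

Check each profile of the others' bids and compare truth against every alternative bid.
Others bid (2, 2, 2, 2): truth gives 0, best alternative gives -7.
Others bid (2, 2, 2, 9): truth gives 0, best alternative gives -7.
Others bid (2, 2, 9, 2): truth gives 0, best alternative gives -7.
Others bid (2, 2, 9, 9): truth gives 0, best alternative gives -7.
Others bid (2, 9, 2, 2): truth gives 0, best alternative gives -7.
Others bid (2, 9, 2, 9): truth gives 0, best alternative gives -7.
(Remaining 250 profiles checked similarly; truth is weakly best in each.)
In every case the truthful bid is at least as good as any alternative, so it is a dominant strategy.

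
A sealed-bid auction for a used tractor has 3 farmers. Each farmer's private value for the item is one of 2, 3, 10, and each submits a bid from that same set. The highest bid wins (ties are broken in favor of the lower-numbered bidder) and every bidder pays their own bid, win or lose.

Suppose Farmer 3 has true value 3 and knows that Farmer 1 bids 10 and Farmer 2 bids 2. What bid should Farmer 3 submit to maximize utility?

Bid 2: loses but pays 2, utility -2.
Bid 3: loses but pays 3, utility -3.
Bid 10: loses but pays 10, utility -10.
The best choice is 2 with utility -2.

2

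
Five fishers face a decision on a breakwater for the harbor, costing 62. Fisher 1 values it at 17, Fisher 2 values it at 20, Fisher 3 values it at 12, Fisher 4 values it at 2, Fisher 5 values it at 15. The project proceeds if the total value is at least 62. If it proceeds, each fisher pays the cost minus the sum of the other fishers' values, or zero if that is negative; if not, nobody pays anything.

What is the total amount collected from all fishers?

Total value 66 ≥ cost 62, so it is built.
Fisher 1: others sum to 49; max(0, 62 - 49) = 13.
Fisher 2: others sum to 46; max(0, 62 - 46) = 16.
Fisher 3: others sum to 54; max(0, 62 - 54) = 8.
Fisher 4: others sum to 64; max(0, 62 - 64) = 0.
Fisher 5: others sum to 51; max(0, 62 - 51) = 11.
Total collected = 13 + 16 + 8 + 0 + 11 = 48.

48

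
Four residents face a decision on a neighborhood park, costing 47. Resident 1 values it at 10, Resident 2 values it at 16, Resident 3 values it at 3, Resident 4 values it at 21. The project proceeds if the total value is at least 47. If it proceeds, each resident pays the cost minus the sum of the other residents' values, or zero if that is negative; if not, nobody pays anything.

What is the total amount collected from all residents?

Total value 50 ≥ cost 47, so it is built.
Resident 1: others sum to 40; max(0, 47 - 40) = 7.
Resident 2: others sum to 34; max(0, 47 - 34) = 13.
Resident 3: others sum to 47; max(0, 47 - 47) = 0.
Resident 4: others sum to 29; max(0, 47 - 29) = 18.
Total collected = 7 + 13 + 0 + 18 = 38.

38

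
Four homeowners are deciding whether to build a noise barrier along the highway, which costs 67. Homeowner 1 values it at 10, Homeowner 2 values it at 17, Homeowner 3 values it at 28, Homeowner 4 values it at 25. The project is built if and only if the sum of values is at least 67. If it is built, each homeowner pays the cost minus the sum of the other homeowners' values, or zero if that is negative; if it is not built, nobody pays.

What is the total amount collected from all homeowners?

31

Total value 80 ≥ cost 67, so it is built.
Homeowner 1: others sum to 70; max(0, 67 - 70) = 0.
Homeowner 2: others sum to 63; max(0, 67 - 63) = 4.
Homeowner 3: others sum to 52; max(0, 67 - 52) = 15.
Homeowner 4: others sum to 55; max(0, 67 - 55) = 12.
Total collected = 0 + 4 + 15 + 12 = 31.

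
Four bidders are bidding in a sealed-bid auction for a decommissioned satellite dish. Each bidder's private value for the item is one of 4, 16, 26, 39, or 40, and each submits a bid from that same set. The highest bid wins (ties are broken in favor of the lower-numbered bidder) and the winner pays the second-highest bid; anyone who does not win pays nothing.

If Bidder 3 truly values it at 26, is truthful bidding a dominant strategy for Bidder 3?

Yes

Check each profile of the others' bids and compare truth against every alternative bid.
Others bid (4, 4, 4): truth gives 22, best alternative gives 22.
Others bid (4, 4, 16): truth gives 10, best alternative gives 10.
Others bid (4, 16, 4): truth gives 10, best alternative gives 10.
Others bid (4, 16, 16): truth gives 10, best alternative gives 10.
Others bid (16, 4, 4): truth gives 10, best alternative gives 10.
Others bid (16, 4, 16): truth gives 10, best alternative gives 10.
(Remaining 119 profiles checked similarly; truth is weakly best in each.)
In every case the truthful bid is at least as good as any alternative, so it is a dominant strategy.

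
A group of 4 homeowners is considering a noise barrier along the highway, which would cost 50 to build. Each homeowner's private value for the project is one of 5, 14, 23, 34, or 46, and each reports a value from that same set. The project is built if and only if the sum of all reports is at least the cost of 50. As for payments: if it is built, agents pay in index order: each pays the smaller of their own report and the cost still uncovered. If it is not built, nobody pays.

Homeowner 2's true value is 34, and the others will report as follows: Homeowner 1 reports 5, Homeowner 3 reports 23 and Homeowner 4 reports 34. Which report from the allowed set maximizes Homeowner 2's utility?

5

Report 5: project built, pays 5, utility 34 - 5 = 29.
Report 14: project built, pays 14, utility 34 - 14 = 20.
Report 23: project built, pays 23, utility 34 - 23 = 11.
Report 34: project built, pays 34, utility 34 - 34 = 0.
Report 46: project built, pays 45, utility 34 - 45 = -11.
The best choice is 5 with utility 29.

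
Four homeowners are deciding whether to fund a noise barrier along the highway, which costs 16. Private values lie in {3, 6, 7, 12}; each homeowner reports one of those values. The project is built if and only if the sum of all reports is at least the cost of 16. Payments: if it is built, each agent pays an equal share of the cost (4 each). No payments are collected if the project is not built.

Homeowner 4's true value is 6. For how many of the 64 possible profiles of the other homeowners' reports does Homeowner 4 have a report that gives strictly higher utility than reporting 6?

Others report (3, 3, 3): truth gives 0; report 7 gives 2 > 0. Violating.
Others report (3, 3, 6): truth gives 2; no alternative beats it.
Others report (3, 3, 7): truth gives 2; no alternative beats it.
(Checking all 64 profiles: 1 has a profitable deviation, 63 do not.)

1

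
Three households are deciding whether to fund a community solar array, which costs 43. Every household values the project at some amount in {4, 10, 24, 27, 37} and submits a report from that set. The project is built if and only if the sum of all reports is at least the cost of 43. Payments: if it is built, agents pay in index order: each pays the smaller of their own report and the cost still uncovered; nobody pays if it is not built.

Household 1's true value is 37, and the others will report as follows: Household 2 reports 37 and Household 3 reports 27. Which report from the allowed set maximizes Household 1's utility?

4

Report 4: project built, pays 4, utility 37 - 4 = 33.
Report 10: project built, pays 10, utility 37 - 10 = 27.
Report 24: project built, pays 24, utility 37 - 24 = 13.
Report 27: project built, pays 27, utility 37 - 27 = 10.
Report 37: project built, pays 37, utility 37 - 37 = 0.
The best choice is 4 with utility 33.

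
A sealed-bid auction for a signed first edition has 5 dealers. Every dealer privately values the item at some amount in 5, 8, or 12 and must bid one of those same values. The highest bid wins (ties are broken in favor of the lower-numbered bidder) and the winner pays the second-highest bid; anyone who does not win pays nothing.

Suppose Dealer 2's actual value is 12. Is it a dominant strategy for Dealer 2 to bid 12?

Yes

Check each profile of the others' bids and compare truth against every alternative bid.
Others bid (8, 5, 5, 5): truth gives 4, best alternative gives 0.
Others bid (8, 5, 5, 8): truth gives 4, best alternative gives 0.
Others bid (8, 5, 8, 5): truth gives 4, best alternative gives 0.
Others bid (8, 5, 8, 8): truth gives 4, best alternative gives 0.
Others bid (8, 8, 5, 5): truth gives 4, best alternative gives 0.
Others bid (8, 8, 5, 8): truth gives 4, best alternative gives 0.
(Remaining 75 profiles checked similarly; truth is weakly best in each.)
In every case the truthful bid is at least as good as any alternative, so it is a dominant strategy.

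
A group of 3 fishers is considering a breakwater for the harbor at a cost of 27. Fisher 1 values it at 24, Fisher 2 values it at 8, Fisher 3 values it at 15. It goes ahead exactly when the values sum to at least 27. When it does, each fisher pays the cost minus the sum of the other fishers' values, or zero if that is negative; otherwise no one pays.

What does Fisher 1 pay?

4

Total value 47 ≥ cost 27, so the project is built.
The other fishers' values sum to 23.
Cost minus that sum is 27 - 23 = 4.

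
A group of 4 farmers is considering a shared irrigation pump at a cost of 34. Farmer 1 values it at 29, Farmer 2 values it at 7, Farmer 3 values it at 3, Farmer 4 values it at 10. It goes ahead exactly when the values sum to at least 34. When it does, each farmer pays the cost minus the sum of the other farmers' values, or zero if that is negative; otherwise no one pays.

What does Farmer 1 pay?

Total value 49 ≥ cost 34, so the project is built.
The other farmers' values sum to 20.
Cost minus that sum is 34 - 20 = 14.

14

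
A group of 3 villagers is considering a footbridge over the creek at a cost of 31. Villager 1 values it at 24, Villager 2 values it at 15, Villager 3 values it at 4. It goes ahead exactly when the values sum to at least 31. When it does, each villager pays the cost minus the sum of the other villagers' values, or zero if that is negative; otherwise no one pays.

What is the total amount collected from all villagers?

15

Total value 43 ≥ cost 31, so it is built.
Villager 1: others sum to 19; max(0, 31 - 19) = 12.
Villager 2: others sum to 28; max(0, 31 - 28) = 3.
Villager 3: others sum to 39; max(0, 31 - 39) = 0.
Total collected = 12 + 3 + 0 = 15.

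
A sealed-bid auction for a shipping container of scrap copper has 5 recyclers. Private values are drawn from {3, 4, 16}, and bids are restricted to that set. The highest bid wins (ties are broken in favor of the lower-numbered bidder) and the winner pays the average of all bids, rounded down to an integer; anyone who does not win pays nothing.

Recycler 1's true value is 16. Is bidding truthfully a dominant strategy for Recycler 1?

Consider the case where Recycler 2 bids 3, Recycler 3 bids 3, Recycler 4 bids 3 and Recycler 5 bids 3.
Truthful bid 16: wins, pays 5, utility 16 - 5 = 11.
Bid 3 instead: wins, pays 3, utility 16 - 3 = 13.
Since 13 > 11, bidding 3 is strictly better here, so truthful bidding is not dominant.

No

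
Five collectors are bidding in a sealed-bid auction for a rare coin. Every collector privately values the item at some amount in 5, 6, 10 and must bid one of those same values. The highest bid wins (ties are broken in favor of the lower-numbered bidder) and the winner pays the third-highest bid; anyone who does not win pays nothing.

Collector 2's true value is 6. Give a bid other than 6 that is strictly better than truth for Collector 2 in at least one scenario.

10

Suppose Collector 1 bids 5, Collector 3 bids 5, Collector 4 bids 5 and Collector 5 bids 10.
Bid 6: loses, pays 0, utility 0.
Bid 10: wins, pays 5, utility 6 - 5 = 1.
So bidding 10 beats truth here (1 > 0).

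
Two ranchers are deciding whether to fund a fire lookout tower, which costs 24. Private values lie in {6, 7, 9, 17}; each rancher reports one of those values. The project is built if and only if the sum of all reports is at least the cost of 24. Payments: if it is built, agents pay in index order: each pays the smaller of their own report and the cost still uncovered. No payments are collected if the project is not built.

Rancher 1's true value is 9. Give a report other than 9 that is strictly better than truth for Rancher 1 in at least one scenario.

Suppose Rancher 2 reports 17.
Report 9: project built, pays 9, utility 9 - 9 = 0.
Report 7: project built, pays 7, utility 9 - 7 = 2.
So reporting 7 beats truth here (2 > 0).

7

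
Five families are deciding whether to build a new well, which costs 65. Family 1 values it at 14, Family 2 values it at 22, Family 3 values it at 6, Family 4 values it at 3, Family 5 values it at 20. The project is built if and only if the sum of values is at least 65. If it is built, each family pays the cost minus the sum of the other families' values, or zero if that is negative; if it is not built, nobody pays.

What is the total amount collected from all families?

65

Total value 65 ≥ cost 65, so it is built.
Family 1: others sum to 51; max(0, 65 - 51) = 14.
Family 2: others sum to 43; max(0, 65 - 43) = 22.
Family 3: others sum to 59; max(0, 65 - 59) = 6.
Family 4: others sum to 62; max(0, 65 - 62) = 3.
Family 5: others sum to 45; max(0, 65 - 45) = 20.
Total collected = 14 + 22 + 6 + 3 + 20 = 65.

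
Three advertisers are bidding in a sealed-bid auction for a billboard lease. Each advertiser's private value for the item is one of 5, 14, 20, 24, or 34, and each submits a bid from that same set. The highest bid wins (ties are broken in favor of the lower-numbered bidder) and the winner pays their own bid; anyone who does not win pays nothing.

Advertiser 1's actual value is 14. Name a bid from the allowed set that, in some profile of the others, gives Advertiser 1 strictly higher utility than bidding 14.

5

Suppose Advertiser 2 bids 5 and Advertiser 3 bids 5.
Bid 14: wins, pays 14, utility 14 - 14 = 0.
Bid 5: wins, pays 5, utility 14 - 5 = 9.
So bidding 5 beats truth here (9 > 0).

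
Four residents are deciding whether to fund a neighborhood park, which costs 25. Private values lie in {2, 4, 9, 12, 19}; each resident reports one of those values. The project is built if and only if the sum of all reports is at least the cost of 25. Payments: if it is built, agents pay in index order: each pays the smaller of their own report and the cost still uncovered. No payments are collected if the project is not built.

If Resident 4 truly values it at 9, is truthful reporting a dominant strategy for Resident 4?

Check each profile of the others' reports and compare truth against every alternative report.
Others report (2, 4, 19): truth gives 9, best alternative gives 9.
Others report (2, 9, 19): truth gives 9, best alternative gives 9.
Others report (2, 12, 12): truth gives 9, best alternative gives 9.
Others report (2, 12, 19): truth gives 9, best alternative gives 9.
Others report (2, 19, 4): truth gives 9, best alternative gives 9.
Others report (2, 19, 9): truth gives 9, best alternative gives 9.
(Remaining 119 profiles checked similarly; truth is weakly best in each.)
In every case the truthful report is at least as good as any alternative, so it is a dominant strategy.

Yes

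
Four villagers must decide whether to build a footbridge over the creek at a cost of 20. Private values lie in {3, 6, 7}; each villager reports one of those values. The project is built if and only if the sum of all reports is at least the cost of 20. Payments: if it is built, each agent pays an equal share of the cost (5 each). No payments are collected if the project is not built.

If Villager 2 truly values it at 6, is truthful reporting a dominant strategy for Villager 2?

No

Consider the case where Villager 1 reports 3, Villager 3 reports 3 and Villager 4 reports 7.
Truthful report 6: project not built, utility 0.
Report 7 instead: project built, pays 5, utility 6 - 5 = 1.
Since 1 > 0, reporting 7 is strictly better here, so truthful reporting is not dominant.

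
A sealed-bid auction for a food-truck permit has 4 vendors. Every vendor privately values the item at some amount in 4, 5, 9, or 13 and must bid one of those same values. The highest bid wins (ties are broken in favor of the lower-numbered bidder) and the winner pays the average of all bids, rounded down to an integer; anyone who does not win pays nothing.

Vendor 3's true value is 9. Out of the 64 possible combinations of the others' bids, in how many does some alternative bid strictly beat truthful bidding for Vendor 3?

16

Others bid (4, 4, 4): truth gives 4; bid 5 gives 5 > 4. Violating.
Others bid (4, 4, 5): truth gives 4; bid 5 gives 5 > 4. Violating.
Others bid (4, 4, 13): truth gives 0; bid 13 gives 1 > 0. Violating.
Others bid (4, 5, 13): truth gives 0; bid 13 gives 1 > 0. Violating.
Others bid (4, 4, 9): truth gives 3; no alternative beats it.
Others bid (4, 5, 4): truth gives 4; no alternative beats it.
(Checking all 64 profiles: 16 have a profitable deviation, 48 do not.)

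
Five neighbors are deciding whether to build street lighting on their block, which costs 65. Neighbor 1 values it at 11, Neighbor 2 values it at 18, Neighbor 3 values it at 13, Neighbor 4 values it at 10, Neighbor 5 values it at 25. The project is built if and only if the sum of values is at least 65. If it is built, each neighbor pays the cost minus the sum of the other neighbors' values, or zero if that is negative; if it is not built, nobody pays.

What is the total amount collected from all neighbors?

20

Total value 77 ≥ cost 65, so it is built.
Neighbor 1: others sum to 66; max(0, 65 - 66) = 0.
Neighbor 2: others sum to 59; max(0, 65 - 59) = 6.
Neighbor 3: others sum to 64; max(0, 65 - 64) = 1.
Neighbor 4: others sum to 67; max(0, 65 - 67) = 0.
Neighbor 5: others sum to 52; max(0, 65 - 52) = 13.
Total collected = 0 + 6 + 1 + 0 + 13 = 20.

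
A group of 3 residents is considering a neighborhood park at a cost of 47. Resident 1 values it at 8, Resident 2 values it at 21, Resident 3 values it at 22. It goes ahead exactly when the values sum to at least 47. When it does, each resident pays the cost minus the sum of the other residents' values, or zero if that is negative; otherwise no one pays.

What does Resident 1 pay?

Total value 51 ≥ cost 47, so the project is built.
The other residents' values sum to 43.
Cost minus that sum is 47 - 43 = 4.

4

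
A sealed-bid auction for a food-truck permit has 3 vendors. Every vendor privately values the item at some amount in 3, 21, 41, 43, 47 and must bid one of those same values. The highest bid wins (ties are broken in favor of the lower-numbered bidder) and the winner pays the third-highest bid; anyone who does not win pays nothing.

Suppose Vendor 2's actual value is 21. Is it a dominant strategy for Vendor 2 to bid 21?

Consider the case where Vendor 1 bids 3 and Vendor 3 bids 41.
Truthful bid 21: loses, pays 0, utility 0.
Bid 41 instead: wins, pays 3, utility 21 - 3 = 18.
Since 18 > 0, bidding 41 is strictly better here, so truthful bidding is not dominant.

No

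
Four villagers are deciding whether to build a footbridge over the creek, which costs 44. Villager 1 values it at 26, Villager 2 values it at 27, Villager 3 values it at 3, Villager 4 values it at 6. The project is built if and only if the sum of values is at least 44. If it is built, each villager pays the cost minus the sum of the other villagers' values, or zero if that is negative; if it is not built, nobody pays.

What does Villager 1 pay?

Total value 62 ≥ cost 44, so the project is built.
The other villagers' values sum to 36.
Cost minus that sum is 44 - 36 = 8.

8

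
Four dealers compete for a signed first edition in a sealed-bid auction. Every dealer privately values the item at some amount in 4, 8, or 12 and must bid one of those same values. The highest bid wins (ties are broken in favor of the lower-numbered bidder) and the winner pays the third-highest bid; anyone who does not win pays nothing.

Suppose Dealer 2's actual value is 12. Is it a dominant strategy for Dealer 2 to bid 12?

Check each profile of the others' bids and compare truth against every alternative bid.
Others bid (4, 4, 12): truth gives 8, best alternative gives 0.
Others bid (4, 12, 4): truth gives 8, best alternative gives 0.
Others bid (8, 4, 4): truth gives 8, best alternative gives 0.
Others bid (4, 8, 12): truth gives 4, best alternative gives 0.
Others bid (4, 12, 8): truth gives 4, best alternative gives 0.
Others bid (8, 4, 8): truth gives 4, best alternative gives 0.
(Remaining 21 profiles checked similarly; truth is weakly best in each.)
In every case the truthful bid is at least as good as any alternative, so it is a dominant strategy.

Yes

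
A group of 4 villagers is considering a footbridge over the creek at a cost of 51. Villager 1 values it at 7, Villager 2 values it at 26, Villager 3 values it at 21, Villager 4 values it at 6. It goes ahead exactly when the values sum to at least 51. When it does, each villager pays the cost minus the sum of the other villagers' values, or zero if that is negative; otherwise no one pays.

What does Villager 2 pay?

Total value 60 ≥ cost 51, so the project is built.
The other villagers' values sum to 34.
Cost minus that sum is 51 - 34 = 17.

17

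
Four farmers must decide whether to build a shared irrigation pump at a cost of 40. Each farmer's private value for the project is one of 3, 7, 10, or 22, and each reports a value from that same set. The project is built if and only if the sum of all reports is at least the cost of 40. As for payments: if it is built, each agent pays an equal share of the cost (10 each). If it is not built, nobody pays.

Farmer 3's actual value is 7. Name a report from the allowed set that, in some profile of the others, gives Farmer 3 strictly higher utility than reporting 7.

3

Suppose Farmer 1 reports 3, Farmer 2 reports 10 and Farmer 4 reports 22.
Report 7: project built, pays 10, utility 7 - 10 = -3.
Report 3: project not built, utility 0.
So reporting 3 beats truth here (0 > -3).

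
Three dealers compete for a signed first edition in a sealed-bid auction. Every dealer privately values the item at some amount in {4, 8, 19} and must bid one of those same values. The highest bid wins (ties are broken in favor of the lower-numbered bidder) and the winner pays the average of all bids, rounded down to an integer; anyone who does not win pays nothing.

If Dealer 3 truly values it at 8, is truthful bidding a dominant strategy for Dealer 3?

Yes

Check each profile of the others' bids and compare truth against every alternative bid.
Others bid (4, 4): truth gives 3, best alternative gives 0.
Others bid (4, 8): truth gives 0, best alternative gives 0.
Others bid (4, 19): truth gives 0, best alternative gives 0.
Others bid (8, 4): truth gives 0, best alternative gives 0.
Others bid (8, 8): truth gives 0, best alternative gives 0.
Others bid (8, 19): truth gives 0, best alternative gives 0.
(Remaining 3 profiles checked similarly; truth is weakly best in each.)
In every case the truthful bid is at least as good as any alternative, so it is a dominant strategy.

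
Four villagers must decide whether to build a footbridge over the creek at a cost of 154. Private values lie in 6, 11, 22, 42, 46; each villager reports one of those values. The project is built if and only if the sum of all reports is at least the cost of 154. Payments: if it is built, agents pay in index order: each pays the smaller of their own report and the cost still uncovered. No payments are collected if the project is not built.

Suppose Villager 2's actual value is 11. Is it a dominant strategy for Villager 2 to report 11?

Check each profile of the others' reports and compare truth against every alternative report.
Others report (6, 6, 6): truth gives 0, best alternative gives 0.
Others report (6, 6, 11): truth gives 0, best alternative gives 0.
Others report (6, 6, 22): truth gives 0, best alternative gives 0.
Others report (6, 6, 42): truth gives 0, best alternative gives 0.
Others report (6, 6, 46): truth gives 0, best alternative gives 0.
Others report (6, 11, 6): truth gives 0, best alternative gives 0.
(Remaining 119 profiles checked similarly; truth is weakly best in each.)
In every case the truthful report is at least as good as any alternative, so it is a dominant strategy.

Yes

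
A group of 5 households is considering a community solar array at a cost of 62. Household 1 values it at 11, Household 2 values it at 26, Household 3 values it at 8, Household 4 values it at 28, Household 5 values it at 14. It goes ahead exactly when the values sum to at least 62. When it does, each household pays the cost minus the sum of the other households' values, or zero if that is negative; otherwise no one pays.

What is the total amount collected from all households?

Total value 87 ≥ cost 62, so it is built.
Household 1: others sum to 76; max(0, 62 - 76) = 0.
Household 2: others sum to 61; max(0, 62 - 61) = 1.
Household 3: others sum to 79; max(0, 62 - 79) = 0.
Household 4: others sum to 59; max(0, 62 - 59) = 3.
Household 5: others sum to 73; max(0, 62 - 73) = 0.
Total collected = 0 + 1 + 0 + 3 + 0 = 4.

4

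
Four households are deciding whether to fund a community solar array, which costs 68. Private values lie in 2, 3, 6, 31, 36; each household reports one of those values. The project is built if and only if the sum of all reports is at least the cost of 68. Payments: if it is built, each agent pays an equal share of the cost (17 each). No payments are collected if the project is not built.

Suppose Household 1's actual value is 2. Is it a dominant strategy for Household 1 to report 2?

Yes

Check each profile of the others' reports and compare truth against every alternative report.
Others report (3, 31, 31): truth gives 0, best alternative gives -15.
Others report (31, 3, 31): truth gives 0, best alternative gives -15.
Others report (31, 31, 3): truth gives 0, best alternative gives -15.
Others report (2, 31, 36): truth gives -15, best alternative gives -15.
Others report (2, 36, 31): truth gives -15, best alternative gives -15.
Others report (2, 36, 36): truth gives -15, best alternative gives -15.
(Remaining 119 profiles checked similarly; truth is weakly best in each.)
In every case the truthful report is at least as good as any alternative, so it is a dominant strategy.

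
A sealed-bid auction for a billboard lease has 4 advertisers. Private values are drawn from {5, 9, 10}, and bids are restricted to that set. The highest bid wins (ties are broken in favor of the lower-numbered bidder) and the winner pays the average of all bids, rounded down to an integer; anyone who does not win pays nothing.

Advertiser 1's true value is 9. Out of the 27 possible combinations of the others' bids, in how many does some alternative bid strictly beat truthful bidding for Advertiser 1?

Others bid (5, 5, 5): truth gives 3; bid 5 gives 4 > 3. Violating.
Others bid (5, 5, 10): truth gives 0; bid 10 gives 2 > 0. Violating.
Others bid (5, 9, 10): truth gives 0; bid 10 gives 1 > 0. Violating.
Others bid (5, 10, 5): truth gives 0; bid 10 gives 2 > 0. Violating.
Others bid (5, 5, 9): truth gives 2; no alternative beats it.
Others bid (5, 9, 5): truth gives 2; no alternative beats it.
(Checking all 27 profiles: 13 have a profitable deviation, 14 do not.)

13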